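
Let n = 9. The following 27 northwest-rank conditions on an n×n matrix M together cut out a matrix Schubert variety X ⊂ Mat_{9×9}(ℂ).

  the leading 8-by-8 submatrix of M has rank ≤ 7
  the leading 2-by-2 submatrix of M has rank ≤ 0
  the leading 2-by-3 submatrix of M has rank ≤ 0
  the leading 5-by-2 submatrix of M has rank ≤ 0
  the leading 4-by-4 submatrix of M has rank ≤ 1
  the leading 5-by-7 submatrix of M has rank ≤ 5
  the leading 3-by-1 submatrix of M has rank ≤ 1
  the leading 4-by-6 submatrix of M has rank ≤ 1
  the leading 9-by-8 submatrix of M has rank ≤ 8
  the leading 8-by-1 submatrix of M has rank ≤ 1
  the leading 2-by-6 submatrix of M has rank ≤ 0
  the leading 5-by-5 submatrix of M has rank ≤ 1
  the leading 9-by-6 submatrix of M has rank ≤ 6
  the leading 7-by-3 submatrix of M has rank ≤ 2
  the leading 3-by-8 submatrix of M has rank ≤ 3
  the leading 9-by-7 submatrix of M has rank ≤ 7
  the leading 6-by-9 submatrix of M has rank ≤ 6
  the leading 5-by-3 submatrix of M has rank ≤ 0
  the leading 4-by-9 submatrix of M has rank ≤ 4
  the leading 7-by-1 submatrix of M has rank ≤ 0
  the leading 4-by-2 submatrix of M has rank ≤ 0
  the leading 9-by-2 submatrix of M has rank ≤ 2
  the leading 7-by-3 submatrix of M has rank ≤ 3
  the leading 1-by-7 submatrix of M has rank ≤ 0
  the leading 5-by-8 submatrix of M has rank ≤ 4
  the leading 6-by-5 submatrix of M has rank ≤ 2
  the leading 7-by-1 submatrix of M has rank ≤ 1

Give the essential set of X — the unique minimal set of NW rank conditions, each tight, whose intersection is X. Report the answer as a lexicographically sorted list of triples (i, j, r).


Recovering R(i,j) via the rank-extension bound from the 27 conditions:

  row 1: 0, 0, 0, 0, 0, 0, 0, 1, 1
  row 2: 0, 0, 0, 0, 0, 0, 1, 2, 2
  row 3: 0, 0, 0, 1, 1, 1, 2, 3, 3
  row 4: 0, 0, 0, 1, 1, 1, 2, 3, 4
  row 5: 0, 0, 0, 1, 1, 2, 3, 4, 5
  row 6: 0, 1, 1, 2, 2, 3, 4, 5, 6
  row 7: 0, 1, 2, 3, 3, 4, 5, 6, 7
  row 8: 1, 2, 3, 4, 4, 5, 6, 7, 8
  row 9: 1, 2, 3, 4, 5, 6, 7, 8, 9

second differences of R give the permutation w = (8, 7, 4, 9, 6, 2, 3, 1, 5).

Rothe diagram D(w) (27 cells), 6 SE-corners (essential conditions):

[(1, 7, 0), (2, 6, 0), (4, 6, 1), (5, 3, 0), (5, 5, 1), (7, 1, 0)]


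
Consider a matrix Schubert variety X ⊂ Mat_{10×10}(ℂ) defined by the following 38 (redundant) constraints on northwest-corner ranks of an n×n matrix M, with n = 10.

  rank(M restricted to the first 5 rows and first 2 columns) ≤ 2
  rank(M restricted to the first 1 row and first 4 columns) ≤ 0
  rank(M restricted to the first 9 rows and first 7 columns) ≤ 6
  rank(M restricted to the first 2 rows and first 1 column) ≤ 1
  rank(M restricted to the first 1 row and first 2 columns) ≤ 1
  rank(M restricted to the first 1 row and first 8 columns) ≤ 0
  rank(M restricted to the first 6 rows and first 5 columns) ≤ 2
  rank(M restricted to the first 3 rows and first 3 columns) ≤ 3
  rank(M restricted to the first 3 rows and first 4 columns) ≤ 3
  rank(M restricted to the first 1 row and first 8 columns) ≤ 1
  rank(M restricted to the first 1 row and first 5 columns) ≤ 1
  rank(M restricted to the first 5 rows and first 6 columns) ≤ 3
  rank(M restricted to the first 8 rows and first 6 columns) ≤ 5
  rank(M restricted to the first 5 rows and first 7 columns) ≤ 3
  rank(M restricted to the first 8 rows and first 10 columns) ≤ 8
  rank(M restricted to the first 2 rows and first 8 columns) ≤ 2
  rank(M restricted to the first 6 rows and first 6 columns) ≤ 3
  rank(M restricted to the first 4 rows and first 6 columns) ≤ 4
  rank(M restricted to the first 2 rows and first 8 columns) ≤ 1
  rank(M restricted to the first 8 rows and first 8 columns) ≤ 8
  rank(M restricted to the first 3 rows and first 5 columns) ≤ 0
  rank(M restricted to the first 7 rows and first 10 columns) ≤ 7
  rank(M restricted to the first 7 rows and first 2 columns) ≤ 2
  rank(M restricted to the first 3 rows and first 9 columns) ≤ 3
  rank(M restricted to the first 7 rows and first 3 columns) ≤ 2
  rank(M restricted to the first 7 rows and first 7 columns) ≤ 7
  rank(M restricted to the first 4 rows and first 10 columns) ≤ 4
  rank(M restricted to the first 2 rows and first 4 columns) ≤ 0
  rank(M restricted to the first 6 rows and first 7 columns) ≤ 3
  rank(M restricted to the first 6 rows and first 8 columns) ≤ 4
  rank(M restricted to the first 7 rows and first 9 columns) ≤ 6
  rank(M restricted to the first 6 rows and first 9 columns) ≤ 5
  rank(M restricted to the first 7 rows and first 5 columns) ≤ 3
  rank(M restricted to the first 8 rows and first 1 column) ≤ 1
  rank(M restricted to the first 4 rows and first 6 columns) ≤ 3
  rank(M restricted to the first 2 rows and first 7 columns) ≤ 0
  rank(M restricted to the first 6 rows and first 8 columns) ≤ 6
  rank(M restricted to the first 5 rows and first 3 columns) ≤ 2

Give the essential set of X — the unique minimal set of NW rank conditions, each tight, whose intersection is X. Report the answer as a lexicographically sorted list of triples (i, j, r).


Propagating the 38 rank bounds to every northwest block:

  0  0  0  0  0  0  0  0  1  1
  0  0  0  0  0  0  0  1  2  2
  0  0  0  0  0  1  1  2  3  3
  1  1  1  1  1  2  2  3  4  4
  1  2  2  2  2  3  3  4  5  5
  1  2  2  2  2  3  3  4  5  6
  1  2  2  3  3  4  4  5  6  7
  1  2  3  4  4  5  5  6  7  8
  1  2  3  4  5  6  6  7  8  9
  1  2  3  4  5  6  7  8  9  10

reading off 1-entries of Δ²R: w = (9, 8, 6, 1, 2, 10, 4, 3, 5, 7).

Fulton essential set (6 of the 25 Rothe cells):

[(1, 8, 0), (2, 7, 0), (3, 5, 0), (6, 5, 2), (6, 7, 3), (7, 3, 2)]


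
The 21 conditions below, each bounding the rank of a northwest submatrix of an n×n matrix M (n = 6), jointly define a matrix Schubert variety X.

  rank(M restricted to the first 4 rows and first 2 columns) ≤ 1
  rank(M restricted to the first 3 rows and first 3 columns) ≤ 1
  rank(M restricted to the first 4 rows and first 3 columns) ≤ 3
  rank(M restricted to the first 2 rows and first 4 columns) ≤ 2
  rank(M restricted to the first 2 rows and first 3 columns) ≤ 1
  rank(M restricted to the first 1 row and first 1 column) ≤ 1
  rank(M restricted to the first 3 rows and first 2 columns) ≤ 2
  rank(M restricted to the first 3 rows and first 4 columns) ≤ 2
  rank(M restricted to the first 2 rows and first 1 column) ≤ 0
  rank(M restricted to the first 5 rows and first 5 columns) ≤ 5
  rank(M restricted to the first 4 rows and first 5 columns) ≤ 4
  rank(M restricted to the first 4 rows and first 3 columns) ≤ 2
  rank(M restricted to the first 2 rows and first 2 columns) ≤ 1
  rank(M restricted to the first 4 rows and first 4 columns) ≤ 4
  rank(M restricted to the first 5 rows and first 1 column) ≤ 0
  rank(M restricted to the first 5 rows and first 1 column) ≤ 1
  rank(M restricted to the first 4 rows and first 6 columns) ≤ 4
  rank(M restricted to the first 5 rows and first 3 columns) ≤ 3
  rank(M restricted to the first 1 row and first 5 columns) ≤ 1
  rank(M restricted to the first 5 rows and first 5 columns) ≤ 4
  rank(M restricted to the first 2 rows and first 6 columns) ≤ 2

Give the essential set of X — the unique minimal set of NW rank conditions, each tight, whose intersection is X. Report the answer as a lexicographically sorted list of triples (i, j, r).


Propagating the 21 rank bounds to every northwest block:

  i=1: 0  1  1  1  1  1
  i=2: 0  1  1  2  2  2
  i=3: 0  1  1  2  3  3
  i=4: 0  1  2  3  4  4
  i=5: 0  1  2  3  4  5
  i=6: 1  2  3  4  5  6

reading off 1-entries of Δ²R: w = (2, 4, 5, 3, 6, 1).

Fulton essential set (2 of the 7 Rothe cells):

[(3, 3, 1), (5, 1, 0)]


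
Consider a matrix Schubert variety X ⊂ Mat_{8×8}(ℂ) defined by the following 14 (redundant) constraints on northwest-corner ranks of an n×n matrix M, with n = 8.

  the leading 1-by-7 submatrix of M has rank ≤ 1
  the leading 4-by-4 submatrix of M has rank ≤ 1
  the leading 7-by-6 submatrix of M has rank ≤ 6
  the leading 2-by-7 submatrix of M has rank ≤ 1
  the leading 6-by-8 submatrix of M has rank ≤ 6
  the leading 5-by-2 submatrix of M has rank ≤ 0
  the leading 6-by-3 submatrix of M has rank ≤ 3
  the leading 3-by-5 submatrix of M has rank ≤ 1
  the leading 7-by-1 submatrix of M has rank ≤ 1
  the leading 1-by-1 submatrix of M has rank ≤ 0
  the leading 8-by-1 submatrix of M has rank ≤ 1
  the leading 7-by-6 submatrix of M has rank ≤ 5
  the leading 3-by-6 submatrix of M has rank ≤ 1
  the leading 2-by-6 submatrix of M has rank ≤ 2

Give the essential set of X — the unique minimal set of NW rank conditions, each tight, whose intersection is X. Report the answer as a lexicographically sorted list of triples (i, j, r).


Recovering R(i,j) via the rank-extension bound from the 14 conditions:

  row 1: 0  0  1  1  1  1  1  1
  row 2: 0  0  1  1  1  1  1  2
  row 3: 0  0  1  1  1  1  2  3
  row 4: 0  0  1  1  2  2  3  4
  row 5: 0  0  1  2  3  3  4  5
  row 6: 1  1  2  3  4  4  5  6
  row 7: 1  2  3  4  5  5  6  7
  row 8: 1  2  3  4  5  6  7  8

so w = (3, 8, 7, 5, 4, 1, 2, 6).

Fulton essential set (4 of the 18 Rothe cells):

[(2, 7, 1), (3, 6, 1), (4, 4, 1), (5, 2, 0)]


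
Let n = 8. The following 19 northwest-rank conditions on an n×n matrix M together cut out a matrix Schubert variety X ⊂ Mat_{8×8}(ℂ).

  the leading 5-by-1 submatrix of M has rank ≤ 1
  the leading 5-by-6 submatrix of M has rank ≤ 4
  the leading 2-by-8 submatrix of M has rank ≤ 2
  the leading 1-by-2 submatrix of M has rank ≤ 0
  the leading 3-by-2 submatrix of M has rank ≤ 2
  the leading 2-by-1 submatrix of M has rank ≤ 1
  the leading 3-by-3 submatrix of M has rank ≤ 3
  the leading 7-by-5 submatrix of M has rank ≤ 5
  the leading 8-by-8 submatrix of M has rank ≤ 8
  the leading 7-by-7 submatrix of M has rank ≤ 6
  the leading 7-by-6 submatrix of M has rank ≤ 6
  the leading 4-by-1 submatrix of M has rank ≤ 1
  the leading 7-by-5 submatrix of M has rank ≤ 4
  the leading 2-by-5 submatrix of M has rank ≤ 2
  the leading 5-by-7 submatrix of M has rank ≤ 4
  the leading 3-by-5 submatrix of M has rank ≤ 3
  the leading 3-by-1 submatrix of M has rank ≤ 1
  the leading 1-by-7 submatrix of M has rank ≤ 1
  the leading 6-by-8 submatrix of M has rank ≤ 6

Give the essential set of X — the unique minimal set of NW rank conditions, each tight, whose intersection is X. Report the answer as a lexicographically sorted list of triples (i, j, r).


Computing R[i][j] = min implied NW-rank bound (n=8, 19 conditions):

  0, 0, 1, 1, 1, 1, 1, 1
  1, 1, 2, 2, 2, 2, 2, 2
  1, 2, 3, 3, 3, 3, 3, 3
  1, 2, 3, 4, 4, 4, 4, 4
  1, 2, 3, 4, 4, 4, 4, 5
  1, 2, 3, 4, 4, 5, 5, 6
  1, 2, 3, 4, 4, 5, 6, 7
  1, 2, 3, 4, 5, 6, 7, 8

so w = (3, 1, 2, 4, 8, 6, 7, 5).

Fulton essential set (3 of the 7 Rothe cells):

[(1, 2, 0), (5, 7, 4), (7, 5, 4)]


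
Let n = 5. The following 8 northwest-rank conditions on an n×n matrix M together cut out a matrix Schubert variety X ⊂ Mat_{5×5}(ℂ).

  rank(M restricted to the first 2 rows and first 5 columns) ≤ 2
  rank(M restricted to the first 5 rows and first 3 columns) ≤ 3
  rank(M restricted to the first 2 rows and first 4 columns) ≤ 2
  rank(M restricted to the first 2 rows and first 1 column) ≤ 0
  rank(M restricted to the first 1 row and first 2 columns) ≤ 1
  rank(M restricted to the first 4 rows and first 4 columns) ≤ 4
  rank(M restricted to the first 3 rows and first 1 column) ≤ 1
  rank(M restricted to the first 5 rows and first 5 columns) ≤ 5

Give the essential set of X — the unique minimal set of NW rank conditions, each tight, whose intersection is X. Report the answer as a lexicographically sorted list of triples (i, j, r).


Reconstructing r_w from the 8 given conditions:

  row 1: 0 1 1 1 1
  row 2: 0 1 2 2 2
  row 3: 1 2 3 3 3
  row 4: 1 2 3 4 4
  row 5: 1 2 3 4 5

the unique w with this rank table is (2, 3, 1, 4, 5).

|D(w)|=2, |Ess(w)|=1:

[(2, 1, 0)]


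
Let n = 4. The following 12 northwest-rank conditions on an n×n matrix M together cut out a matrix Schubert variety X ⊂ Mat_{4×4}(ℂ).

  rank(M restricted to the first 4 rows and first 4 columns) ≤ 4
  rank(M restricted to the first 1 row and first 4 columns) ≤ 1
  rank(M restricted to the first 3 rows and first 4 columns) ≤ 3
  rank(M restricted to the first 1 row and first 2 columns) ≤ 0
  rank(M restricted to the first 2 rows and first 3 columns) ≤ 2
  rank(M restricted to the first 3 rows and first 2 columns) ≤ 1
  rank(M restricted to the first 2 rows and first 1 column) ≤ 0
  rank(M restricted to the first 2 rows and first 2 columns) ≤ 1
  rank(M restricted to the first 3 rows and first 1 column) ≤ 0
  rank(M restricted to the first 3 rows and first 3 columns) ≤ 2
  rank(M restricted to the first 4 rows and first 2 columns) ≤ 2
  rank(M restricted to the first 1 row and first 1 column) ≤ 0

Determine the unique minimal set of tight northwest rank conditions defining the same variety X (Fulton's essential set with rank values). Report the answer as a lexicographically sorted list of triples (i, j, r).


Computing R[i][j] = min implied NW-rank bound (n=4, 12 conditions):

  row 1: 0 | 0 | 1 | 1
  row 2: 0 | 1 | 2 | 2
  row 3: 0 | 1 | 2 | 3
  row 4: 1 | 2 | 3 | 4

second differences of R give the permutation w = (3, 2, 4, 1).

2 SE-corners of the 4-cell Rothe diagram give Ess(w):

[(1, 2, 0), (3, 1, 0)]


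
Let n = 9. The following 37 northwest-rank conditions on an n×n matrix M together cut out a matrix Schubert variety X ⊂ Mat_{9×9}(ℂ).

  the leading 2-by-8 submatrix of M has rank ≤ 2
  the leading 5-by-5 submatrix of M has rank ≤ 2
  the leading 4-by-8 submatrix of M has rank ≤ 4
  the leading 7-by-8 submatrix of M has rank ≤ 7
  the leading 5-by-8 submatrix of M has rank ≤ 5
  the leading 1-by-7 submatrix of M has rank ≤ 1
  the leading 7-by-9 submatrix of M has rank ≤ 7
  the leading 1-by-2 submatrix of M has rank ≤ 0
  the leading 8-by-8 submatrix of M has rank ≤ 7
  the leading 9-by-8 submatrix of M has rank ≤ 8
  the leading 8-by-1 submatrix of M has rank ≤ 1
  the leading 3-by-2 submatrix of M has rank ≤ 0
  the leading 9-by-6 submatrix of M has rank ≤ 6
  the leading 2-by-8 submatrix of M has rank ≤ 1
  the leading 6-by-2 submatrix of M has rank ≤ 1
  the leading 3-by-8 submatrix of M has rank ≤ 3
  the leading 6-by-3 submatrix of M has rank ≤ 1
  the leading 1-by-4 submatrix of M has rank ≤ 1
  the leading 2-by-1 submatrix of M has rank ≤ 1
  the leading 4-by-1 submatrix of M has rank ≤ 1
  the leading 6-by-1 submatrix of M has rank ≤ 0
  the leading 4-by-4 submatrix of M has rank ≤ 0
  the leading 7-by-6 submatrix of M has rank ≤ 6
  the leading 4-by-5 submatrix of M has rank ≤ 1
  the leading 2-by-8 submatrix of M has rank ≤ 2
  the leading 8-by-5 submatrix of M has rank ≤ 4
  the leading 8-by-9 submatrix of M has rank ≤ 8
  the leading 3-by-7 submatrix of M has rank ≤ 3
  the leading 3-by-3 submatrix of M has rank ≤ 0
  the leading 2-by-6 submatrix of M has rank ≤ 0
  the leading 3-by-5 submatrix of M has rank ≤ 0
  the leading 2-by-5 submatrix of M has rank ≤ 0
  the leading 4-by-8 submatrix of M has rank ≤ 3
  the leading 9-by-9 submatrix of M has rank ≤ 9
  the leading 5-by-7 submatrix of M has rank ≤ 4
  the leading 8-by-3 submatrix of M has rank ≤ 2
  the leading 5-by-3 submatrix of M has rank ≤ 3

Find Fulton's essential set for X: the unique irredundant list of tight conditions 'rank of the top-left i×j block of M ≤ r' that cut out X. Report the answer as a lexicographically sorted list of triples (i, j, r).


Rank table r_w(9×9) implied by the 37 constraints:

  0 | 0 | 0 | 0 | 0 | 0 | 1 | 1 | 1
  0 | 0 | 0 | 0 | 0 | 0 | 1 | 1 | 2
  0 | 0 | 0 | 0 | 0 | 1 | 2 | 2 | 3
  0 | 0 | 0 | 0 | 1 | 2 | 3 | 3 | 4
  0 | 1 | 1 | 1 | 2 | 3 | 4 | 4 | 5
  0 | 1 | 1 | 2 | 3 | 4 | 5 | 5 | 6
  1 | 2 | 2 | 3 | 4 | 5 | 6 | 6 | 7
  1 | 2 | 2 | 3 | 4 | 5 | 6 | 7 | 8
  1 | 2 | 3 | 4 | 5 | 6 | 7 | 8 | 9

giving w = (7, 9, 6, 5, 2, 4, 1, 8, 3) via Δ²R.

|D(w)|=26, |Ess(w)|=7:

[(2, 6, 0), (2, 8, 1), (3, 5, 0), (4, 4, 0), (6, 1, 0), (6, 3, 1), (8, 3, 2)]


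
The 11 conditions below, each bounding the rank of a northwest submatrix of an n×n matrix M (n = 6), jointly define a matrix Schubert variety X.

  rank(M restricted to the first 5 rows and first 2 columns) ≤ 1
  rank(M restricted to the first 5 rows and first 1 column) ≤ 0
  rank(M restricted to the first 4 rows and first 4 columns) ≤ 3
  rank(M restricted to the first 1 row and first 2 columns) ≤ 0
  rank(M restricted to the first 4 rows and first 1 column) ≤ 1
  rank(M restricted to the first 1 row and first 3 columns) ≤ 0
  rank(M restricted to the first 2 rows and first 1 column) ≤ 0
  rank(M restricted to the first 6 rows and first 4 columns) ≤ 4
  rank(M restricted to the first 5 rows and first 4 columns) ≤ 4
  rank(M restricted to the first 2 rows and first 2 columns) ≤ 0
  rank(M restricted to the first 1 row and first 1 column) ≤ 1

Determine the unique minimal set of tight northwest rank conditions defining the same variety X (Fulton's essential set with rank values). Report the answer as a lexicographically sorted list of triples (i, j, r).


Propagating the 11 rank bounds to every northwest block:

  R[1]: 0  0  0  1  1  1
  R[2]: 0  0  1  2  2  2
  R[3]: 0  1  2  3  3  3
  R[4]: 0  1  2  3  4  4
  R[5]: 0  1  2  3  4  5
  R[6]: 1  2  3  4  5  6

reading off 1-entries of Δ²R: w = (4, 3, 2, 5, 6, 1).

|D(w)|=8, |Ess(w)|=3:

[(1, 3, 0), (2, 2, 0), (5, 1, 0)]


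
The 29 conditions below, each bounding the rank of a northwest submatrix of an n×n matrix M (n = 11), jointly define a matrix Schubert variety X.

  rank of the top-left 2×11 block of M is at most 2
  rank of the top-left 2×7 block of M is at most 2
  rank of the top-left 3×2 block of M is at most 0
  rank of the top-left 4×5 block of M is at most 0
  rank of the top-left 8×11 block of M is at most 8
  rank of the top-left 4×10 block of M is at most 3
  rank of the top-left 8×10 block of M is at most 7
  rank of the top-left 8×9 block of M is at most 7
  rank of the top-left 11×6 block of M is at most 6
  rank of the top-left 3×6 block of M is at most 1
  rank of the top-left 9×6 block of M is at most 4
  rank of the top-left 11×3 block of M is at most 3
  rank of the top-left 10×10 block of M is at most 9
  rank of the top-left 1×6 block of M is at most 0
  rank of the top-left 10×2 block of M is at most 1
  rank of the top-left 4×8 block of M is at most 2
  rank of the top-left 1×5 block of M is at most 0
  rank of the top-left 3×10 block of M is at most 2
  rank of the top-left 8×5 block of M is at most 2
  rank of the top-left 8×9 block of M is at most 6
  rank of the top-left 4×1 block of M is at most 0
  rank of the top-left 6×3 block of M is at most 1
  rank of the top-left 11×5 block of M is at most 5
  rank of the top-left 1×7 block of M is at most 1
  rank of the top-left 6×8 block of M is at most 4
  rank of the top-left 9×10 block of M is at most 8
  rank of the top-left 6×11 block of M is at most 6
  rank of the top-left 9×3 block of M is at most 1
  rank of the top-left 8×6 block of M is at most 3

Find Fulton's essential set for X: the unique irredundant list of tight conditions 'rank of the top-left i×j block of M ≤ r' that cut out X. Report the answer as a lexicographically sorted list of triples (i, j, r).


Propagating the 29 rank bounds to every northwest block:

  row 1: 0 | 0 | 0 | 0 | 0 | 0 | 1 | 1 | 1 | 1 | 1
  row 2: 0 | 0 | 0 | 0 | 0 | 1 | 2 | 2 | 2 | 2 | 2
  row 3: 0 | 0 | 0 | 0 | 0 | 1 | 2 | 2 | 2 | 2 | 3
  row 4: 0 | 0 | 0 | 0 | 0 | 1 | 2 | 2 | 3 | 3 | 4
  row 5: 1 | 1 | 1 | 1 | 1 | 2 | 3 | 3 | 4 | 4 | 5
  row 6: 1 | 1 | 1 | 2 | 2 | 3 | 4 | 4 | 5 | 5 | 6
  row 7: 1 | 1 | 1 | 2 | 2 | 3 | 4 | 5 | 6 | 6 | 7
  row 8: 1 | 1 | 1 | 2 | 2 | 3 | 4 | 5 | 6 | 7 | 8
  row 9: 1 | 1 | 1 | 2 | 3 | 4 | 5 | 6 | 7 | 8 | 9
  row 10: 1 | 1 | 2 | 3 | 4 | 5 | 6 | 7 | 8 | 9 | 10
  row 11: 1 | 2 | 3 | 4 | 5 | 6 | 7 | 8 | 9 | 10 | 11

so w = (7, 6, 11, 9, 1, 4, 8, 10, 5, 3, 2).

|D(w)|=36, |Ess(w)|=7:

[(1, 6, 0), (3, 10, 2), (4, 5, 0), (4, 8, 2), (8, 5, 2), (9, 3, 1), (10, 2, 1)]


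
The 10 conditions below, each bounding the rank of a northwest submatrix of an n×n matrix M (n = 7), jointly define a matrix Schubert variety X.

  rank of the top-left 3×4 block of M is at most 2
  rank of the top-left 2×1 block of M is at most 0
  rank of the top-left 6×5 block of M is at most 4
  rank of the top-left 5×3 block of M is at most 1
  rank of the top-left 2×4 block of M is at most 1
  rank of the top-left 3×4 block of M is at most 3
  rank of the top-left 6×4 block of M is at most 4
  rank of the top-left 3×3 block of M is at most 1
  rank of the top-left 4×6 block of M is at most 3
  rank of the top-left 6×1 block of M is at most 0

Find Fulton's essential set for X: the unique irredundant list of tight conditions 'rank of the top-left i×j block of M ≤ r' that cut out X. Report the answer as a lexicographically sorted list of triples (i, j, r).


Propagating the 10 rank bounds to every northwest block:

  R[1]: 0 | 1 | 1 | 1 | 1 | 1 | 1
  R[2]: 0 | 1 | 1 | 1 | 2 | 2 | 2
  R[3]: 0 | 1 | 1 | 2 | 3 | 3 | 3
  R[4]: 0 | 1 | 1 | 2 | 3 | 3 | 4
  R[5]: 0 | 1 | 1 | 2 | 3 | 4 | 5
  R[6]: 0 | 1 | 2 | 3 | 4 | 5 | 6
  R[7]: 1 | 2 | 3 | 4 | 5 | 6 | 7

reading off 1-entries of Δ²R: w = (2, 5, 4, 7, 6, 3, 1).

ℓ(w)=12; the 4 essential cells (i,j,r):

[(2, 4, 1), (4, 6, 3), (5, 3, 1), (6, 1, 0)]


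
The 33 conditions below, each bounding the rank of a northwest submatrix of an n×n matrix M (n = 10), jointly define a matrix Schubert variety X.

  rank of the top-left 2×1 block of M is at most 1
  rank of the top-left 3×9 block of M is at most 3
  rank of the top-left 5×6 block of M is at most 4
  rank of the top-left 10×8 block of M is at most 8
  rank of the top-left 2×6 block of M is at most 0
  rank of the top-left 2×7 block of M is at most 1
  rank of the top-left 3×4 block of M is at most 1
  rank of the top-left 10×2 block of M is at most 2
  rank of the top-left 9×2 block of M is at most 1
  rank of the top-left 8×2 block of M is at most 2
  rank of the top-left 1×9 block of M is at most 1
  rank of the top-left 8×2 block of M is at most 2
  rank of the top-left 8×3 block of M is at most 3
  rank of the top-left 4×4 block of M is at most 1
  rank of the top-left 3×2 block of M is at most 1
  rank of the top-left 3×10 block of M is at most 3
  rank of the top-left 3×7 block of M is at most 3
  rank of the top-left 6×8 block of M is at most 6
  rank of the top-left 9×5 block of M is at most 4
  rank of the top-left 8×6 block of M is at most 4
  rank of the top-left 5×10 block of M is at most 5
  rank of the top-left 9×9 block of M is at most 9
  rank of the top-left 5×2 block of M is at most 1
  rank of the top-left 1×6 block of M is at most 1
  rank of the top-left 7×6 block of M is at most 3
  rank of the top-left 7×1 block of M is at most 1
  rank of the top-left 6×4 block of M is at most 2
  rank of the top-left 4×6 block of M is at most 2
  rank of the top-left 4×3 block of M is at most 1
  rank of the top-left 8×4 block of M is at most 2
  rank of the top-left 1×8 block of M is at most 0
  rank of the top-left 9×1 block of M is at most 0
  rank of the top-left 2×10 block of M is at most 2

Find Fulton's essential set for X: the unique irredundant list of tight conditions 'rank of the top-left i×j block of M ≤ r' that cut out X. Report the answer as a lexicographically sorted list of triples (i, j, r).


Recovering R(i,j) via the rank-extension bound from the 33 conditions:

  i=1: 0, 0, 0, 0, 0, 0, 0, 0, 1, 1
  i=2: 0, 0, 0, 0, 0, 0, 1, 1, 2, 2
  i=3: 0, 1, 1, 1, 1, 1, 2, 2, 3, 3
  i=4: 0, 1, 1, 1, 2, 2, 3, 3, 4, 4
  i=5: 0, 1, 2, 2, 3, 3, 4, 4, 5, 5
  i=6: 0, 1, 2, 2, 3, 3, 4, 5, 6, 6
  i=7: 0, 1, 2, 2, 3, 3, 4, 5, 6, 7
  i=8: 0, 1, 2, 2, 3, 4, 5, 6, 7, 8
  i=9: 0, 1, 2, 3, 4, 5, 6, 7, 8, 9
  i=10: 1, 2, 3, 4, 5, 6, 7, 8, 9, 10

giving w = (9, 7, 2, 5, 3, 8, 10, 6, 4, 1) via Δ²R.

Fulton essential set (6 of the 28 Rothe cells):

[(1, 8, 0), (2, 6, 0), (4, 4, 1), (7, 6, 3), (8, 4, 2), (9, 1, 0)]


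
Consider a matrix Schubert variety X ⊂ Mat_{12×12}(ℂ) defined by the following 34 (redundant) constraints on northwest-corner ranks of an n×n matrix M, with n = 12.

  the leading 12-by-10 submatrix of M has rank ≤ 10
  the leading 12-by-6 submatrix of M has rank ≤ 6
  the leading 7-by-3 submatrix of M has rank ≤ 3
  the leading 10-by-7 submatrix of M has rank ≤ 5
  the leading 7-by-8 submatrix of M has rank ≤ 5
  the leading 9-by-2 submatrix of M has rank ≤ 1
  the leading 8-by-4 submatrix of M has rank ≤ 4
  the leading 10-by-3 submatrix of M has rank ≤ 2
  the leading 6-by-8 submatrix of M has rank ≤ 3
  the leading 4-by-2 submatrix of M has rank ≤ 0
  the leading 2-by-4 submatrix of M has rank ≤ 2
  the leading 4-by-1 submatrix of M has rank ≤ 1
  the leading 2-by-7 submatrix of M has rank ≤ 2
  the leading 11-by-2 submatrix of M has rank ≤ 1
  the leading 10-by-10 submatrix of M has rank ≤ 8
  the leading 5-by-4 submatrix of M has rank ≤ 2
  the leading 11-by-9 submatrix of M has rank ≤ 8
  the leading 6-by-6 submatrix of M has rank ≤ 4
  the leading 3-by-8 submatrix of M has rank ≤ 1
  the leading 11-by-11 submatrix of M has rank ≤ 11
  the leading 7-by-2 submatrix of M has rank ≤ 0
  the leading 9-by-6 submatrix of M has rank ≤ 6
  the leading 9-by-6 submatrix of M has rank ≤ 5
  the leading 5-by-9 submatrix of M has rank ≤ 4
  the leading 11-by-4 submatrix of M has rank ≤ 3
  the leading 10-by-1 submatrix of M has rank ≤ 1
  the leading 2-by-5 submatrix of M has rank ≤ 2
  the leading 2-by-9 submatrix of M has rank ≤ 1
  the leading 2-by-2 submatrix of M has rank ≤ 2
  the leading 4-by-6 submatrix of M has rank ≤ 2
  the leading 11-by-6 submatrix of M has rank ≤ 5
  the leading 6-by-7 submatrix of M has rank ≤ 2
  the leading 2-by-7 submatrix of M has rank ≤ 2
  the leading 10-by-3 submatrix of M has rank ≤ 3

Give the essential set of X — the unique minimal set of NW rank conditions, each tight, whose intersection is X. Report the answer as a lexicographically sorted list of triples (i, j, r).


Propagating the 34 rank bounds to every northwest block:

  R[1]: 0, 0, 1, 1, 1, 1, 1, 1, 1, 1, 1, 1
  R[2]: 0, 0, 1, 1, 1, 1, 1, 1, 1, 2, 2, 2
  R[3]: 0, 0, 1, 1, 1, 1, 1, 1, 2, 3, 3, 3
  R[4]: 0, 0, 1, 2, 2, 2, 2, 2, 3, 4, 4, 4
  R[5]: 0, 0, 1, 2, 2, 2, 2, 3, 4, 5, 5, 5
  R[6]: 0, 0, 1, 2, 2, 2, 2, 3, 4, 5, 6, 6
  R[7]: 0, 0, 1, 2, 3, 3, 3, 4, 5, 6, 7, 7
  R[8]: 1, 1, 2, 3, 4, 4, 4, 5, 6, 7, 8, 8
  R[9]: 1, 1, 2, 3, 4, 5, 5, 6, 7, 8, 9, 9
  R[10]: 1, 1, 2, 3, 4, 5, 5, 6, 7, 8, 9, 10
  R[11]: 1, 1, 2, 3, 4, 5, 6, 7, 8, 9, 10, 11
  R[12]: 1, 2, 3, 4, 5, 6, 7, 8, 9, 10, 11, 12

so w = (3, 10, 9, 4, 8, 11, 5, 1, 6, 12, 7, 2).

Fulton essential set (6 of the 35 Rothe cells):

[(2, 9, 1), (3, 8, 1), (6, 7, 2), (7, 2, 0), (10, 7, 5), (11, 2, 1)]


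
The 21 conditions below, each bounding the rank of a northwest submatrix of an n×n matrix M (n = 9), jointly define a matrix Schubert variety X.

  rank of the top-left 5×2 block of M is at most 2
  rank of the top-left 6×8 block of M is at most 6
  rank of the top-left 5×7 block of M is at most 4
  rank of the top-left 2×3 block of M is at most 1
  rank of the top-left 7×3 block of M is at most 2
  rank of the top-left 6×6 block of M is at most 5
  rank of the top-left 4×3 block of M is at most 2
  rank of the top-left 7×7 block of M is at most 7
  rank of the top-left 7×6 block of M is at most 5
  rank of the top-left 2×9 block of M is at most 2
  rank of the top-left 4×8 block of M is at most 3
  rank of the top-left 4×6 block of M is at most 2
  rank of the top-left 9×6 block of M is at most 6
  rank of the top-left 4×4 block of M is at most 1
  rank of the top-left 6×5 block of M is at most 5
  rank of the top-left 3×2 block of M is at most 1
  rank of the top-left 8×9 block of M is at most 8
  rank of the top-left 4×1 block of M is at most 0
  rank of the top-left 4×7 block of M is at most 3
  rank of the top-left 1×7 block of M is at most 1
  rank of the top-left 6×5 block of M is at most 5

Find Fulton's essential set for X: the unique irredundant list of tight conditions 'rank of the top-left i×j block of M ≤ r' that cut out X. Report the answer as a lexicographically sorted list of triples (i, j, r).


Reconstructing r_w from the 21 given conditions:

  0 1 1 1 1 1 1 1 1
  0 1 1 1 2 2 2 2 2
  0 1 1 1 2 2 3 3 3
  0 1 1 1 2 2 3 3 4
  1 2 2 2 3 3 4 4 5
  1 2 2 3 4 4 5 5 6
  1 2 2 3 4 5 6 6 7
  1 2 3 4 5 6 7 7 8
  1 2 3 4 5 6 7 8 9

giving w = (2, 5, 7, 9, 1, 4, 6, 3, 8) via Δ²R.

Rothe diagram D(w) (15 cells), 5 SE-corners (essential conditions):

[(4, 1, 0), (4, 4, 1), (4, 6, 2), (4, 8, 3), (7, 3, 2)]


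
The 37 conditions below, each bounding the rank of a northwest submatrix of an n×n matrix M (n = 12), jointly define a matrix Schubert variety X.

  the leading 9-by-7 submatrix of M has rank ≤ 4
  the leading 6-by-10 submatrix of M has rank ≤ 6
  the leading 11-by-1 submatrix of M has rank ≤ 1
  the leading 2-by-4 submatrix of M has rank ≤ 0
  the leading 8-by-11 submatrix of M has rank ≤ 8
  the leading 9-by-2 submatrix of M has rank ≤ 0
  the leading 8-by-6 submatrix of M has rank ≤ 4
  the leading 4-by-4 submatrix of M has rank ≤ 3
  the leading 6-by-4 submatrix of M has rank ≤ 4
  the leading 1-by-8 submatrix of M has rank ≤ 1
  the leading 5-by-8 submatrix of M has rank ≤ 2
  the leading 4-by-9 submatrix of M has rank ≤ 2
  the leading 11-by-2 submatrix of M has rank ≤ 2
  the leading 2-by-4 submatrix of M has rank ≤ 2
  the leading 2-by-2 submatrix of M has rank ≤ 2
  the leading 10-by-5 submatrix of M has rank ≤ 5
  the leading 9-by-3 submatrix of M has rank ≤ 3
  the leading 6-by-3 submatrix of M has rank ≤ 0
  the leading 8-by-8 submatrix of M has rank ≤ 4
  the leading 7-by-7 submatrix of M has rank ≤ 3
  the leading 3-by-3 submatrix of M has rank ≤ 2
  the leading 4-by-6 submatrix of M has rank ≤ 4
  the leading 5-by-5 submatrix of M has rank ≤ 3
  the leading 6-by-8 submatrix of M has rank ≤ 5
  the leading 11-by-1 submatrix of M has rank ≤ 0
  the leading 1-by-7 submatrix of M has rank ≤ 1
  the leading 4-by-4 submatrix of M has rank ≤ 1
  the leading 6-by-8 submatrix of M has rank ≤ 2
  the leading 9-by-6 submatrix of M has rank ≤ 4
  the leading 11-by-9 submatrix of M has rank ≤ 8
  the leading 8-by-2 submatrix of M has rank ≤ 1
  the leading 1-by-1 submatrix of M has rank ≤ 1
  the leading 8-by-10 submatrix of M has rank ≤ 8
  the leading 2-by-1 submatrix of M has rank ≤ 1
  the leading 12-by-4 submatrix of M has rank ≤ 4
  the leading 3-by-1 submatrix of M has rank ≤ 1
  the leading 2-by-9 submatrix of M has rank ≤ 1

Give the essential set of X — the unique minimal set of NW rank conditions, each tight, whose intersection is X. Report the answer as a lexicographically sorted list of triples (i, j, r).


Propagating the 37 rank bounds to every northwest block:

  R[1]: 0 0 0 0 1 1 1 1 1 1 1 1
  R[2]: 0 0 0 0 1 1 1 1 1 2 2 2
  R[3]: 0 0 0 1 2 2 2 2 2 3 3 3
  R[4]: 0 0 0 1 2 2 2 2 2 3 4 4
  R[5]: 0 0 0 1 2 2 2 2 3 4 5 5
  R[6]: 0 0 0 1 2 2 2 2 3 4 5 6
  R[7]: 0 0 1 2 3 3 3 3 4 5 6 7
  R[8]: 0 0 1 2 3 4 4 4 5 6 7 8
  R[9]: 0 0 1 2 3 4 4 5 6 7 8 9
  R[10]: 0 1 2 3 4 5 5 6 7 8 9 10
  R[11]: 0 1 2 3 4 5 6 7 8 9 10 11
  R[12]: 1 2 3 4 5 6 7 8 9 10 11 12

hence w(1..12) = (5, 10, 4, 11, 9, 12, 3, 6, 8, 2, 7, 1).

8 SE-corners of the 43-cell Rothe diagram give Ess(w):

[(2, 4, 0), (2, 9, 1), (4, 9, 2), (6, 3, 0), (6, 8, 2), (9, 2, 0), (9, 7, 4), (11, 1, 0)]


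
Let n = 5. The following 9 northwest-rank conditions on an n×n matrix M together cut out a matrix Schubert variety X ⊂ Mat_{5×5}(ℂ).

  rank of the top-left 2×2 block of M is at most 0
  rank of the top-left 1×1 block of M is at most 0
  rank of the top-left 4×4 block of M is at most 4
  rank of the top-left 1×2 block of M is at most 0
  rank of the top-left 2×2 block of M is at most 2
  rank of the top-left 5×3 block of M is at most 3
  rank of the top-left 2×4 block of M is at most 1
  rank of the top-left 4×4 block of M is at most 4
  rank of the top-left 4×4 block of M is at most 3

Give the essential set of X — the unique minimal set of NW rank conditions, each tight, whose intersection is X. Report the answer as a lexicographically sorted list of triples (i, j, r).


Propagating the 9 rank bounds to every northwest block:

  i=1: 0, 0, 1, 1, 1
  i=2: 0, 0, 1, 1, 2
  i=3: 1, 1, 2, 2, 3
  i=4: 1, 2, 3, 3, 4
  i=5: 1, 2, 3, 4, 5

hence w(1..5) = (3, 5, 1, 2, 4).

D(w) has 5 cells with 2 SE-corners; essential set:

[(2, 2, 0), (2, 4, 1)]


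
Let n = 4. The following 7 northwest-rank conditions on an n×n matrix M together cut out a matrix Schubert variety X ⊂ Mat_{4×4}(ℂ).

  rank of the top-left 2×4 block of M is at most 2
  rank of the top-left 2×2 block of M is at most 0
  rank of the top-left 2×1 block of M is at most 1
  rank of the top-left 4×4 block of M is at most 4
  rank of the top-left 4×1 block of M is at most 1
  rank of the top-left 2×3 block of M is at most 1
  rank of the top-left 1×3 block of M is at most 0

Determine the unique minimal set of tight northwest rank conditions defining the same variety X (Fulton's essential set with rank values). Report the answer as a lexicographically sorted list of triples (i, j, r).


Propagating the 7 rank bounds to every northwest block:

  0  0  0  1
  0  0  1  2
  1  1  2  3
  1  2  3  4

second differences of R give the permutation w = (4, 3, 1, 2).

2 SE-corners of the 5-cell Rothe diagram give Ess(w):

[(1, 3, 0), (2, 2, 0)]


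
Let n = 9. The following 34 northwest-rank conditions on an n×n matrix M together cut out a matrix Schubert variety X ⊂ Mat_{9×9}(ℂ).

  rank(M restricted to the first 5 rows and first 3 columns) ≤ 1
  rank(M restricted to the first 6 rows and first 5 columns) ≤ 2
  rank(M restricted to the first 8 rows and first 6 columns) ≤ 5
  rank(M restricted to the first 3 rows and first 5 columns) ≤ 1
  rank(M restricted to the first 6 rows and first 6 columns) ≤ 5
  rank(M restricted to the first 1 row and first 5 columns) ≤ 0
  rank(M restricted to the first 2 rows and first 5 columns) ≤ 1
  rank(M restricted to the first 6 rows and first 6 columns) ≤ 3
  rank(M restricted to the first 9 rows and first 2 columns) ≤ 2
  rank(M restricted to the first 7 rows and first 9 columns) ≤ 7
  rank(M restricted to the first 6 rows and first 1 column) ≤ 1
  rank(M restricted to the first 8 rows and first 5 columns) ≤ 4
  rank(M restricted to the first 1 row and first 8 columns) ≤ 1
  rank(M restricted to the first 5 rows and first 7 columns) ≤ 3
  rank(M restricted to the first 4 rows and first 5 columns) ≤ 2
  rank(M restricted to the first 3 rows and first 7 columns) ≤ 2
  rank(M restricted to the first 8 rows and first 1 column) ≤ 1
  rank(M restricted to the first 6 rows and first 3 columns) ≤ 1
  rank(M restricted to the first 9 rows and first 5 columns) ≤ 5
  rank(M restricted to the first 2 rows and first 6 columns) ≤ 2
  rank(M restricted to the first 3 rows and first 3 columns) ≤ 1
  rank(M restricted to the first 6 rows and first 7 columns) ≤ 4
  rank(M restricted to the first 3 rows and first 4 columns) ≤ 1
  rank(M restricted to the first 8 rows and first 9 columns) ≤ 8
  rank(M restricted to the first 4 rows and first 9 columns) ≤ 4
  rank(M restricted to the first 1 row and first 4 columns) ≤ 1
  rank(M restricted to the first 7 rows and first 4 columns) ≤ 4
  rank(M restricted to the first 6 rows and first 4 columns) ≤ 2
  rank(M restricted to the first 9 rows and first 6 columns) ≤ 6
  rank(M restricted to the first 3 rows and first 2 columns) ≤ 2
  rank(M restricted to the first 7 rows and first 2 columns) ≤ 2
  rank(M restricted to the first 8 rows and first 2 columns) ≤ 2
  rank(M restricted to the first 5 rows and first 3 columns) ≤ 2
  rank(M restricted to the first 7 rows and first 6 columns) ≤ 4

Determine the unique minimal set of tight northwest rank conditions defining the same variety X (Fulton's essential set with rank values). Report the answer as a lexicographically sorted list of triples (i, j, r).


Rank table r_w(9×9) implied by the 34 constraints:

  row 1: 0 | 0 | 0 | 0 | 0 | 1 | 1 | 1 | 1
  row 2: 1 | 1 | 1 | 1 | 1 | 2 | 2 | 2 | 2
  row 3: 1 | 1 | 1 | 1 | 1 | 2 | 2 | 3 | 3
  row 4: 1 | 1 | 1 | 2 | 2 | 3 | 3 | 4 | 4
  row 5: 1 | 1 | 1 | 2 | 2 | 3 | 3 | 4 | 5
  row 6: 1 | 1 | 1 | 2 | 2 | 3 | 4 | 5 | 6
  row 7: 1 | 2 | 2 | 3 | 3 | 4 | 5 | 6 | 7
  row 8: 1 | 2 | 3 | 4 | 4 | 5 | 6 | 7 | 8
  row 9: 1 | 2 | 3 | 4 | 5 | 6 | 7 | 8 | 9

giving w = (6, 1, 8, 4, 9, 7, 2, 3, 5) via Δ²R.

6 SE-corners of the 19-cell Rothe diagram give Ess(w):

[(1, 5, 0), (3, 5, 1), (3, 7, 2), (5, 7, 3), (6, 3, 1), (6, 5, 2)]


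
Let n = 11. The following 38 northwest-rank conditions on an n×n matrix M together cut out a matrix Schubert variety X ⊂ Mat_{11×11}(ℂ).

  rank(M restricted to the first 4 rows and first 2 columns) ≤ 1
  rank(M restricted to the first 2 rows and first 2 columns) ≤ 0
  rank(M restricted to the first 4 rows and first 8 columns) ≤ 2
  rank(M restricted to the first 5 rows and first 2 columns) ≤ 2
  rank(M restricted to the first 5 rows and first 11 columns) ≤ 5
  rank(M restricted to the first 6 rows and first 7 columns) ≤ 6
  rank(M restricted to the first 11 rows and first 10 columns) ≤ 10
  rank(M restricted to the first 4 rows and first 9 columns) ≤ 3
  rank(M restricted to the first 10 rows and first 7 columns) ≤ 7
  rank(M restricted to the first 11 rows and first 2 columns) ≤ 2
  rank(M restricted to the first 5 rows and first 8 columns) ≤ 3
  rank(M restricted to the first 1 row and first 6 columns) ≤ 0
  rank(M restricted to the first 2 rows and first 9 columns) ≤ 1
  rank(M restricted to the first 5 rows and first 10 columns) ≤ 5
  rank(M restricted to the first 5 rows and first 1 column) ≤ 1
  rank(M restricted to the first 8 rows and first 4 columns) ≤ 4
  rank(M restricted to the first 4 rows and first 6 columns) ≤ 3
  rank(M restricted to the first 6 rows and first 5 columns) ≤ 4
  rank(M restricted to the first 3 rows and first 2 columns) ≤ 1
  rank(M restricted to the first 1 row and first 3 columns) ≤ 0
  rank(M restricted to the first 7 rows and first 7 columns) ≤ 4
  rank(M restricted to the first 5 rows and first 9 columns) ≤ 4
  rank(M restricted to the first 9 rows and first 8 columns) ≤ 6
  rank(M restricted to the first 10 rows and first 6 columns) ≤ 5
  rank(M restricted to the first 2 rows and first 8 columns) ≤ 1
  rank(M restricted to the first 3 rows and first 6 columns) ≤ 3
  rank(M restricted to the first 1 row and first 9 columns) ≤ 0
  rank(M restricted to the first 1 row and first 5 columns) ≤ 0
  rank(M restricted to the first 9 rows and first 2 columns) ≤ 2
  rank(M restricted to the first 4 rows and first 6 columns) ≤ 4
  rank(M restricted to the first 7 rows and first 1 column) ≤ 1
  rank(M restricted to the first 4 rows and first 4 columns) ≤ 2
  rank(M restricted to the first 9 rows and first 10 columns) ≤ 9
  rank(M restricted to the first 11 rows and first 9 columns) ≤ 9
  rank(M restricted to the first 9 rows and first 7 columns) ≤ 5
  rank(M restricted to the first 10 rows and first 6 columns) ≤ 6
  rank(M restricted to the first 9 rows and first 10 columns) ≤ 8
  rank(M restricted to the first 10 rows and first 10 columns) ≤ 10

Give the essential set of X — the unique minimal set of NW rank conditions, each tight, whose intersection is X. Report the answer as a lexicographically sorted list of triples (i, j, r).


Computing R[i][j] = min implied NW-rank bound (n=11, 38 conditions):

  R[1]: 0 | 0 | 0 | 0 | 0 | 0 | 0 | 0 | 0 | 1 | 1
  R[2]: 0 | 0 | 1 | 1 | 1 | 1 | 1 | 1 | 1 | 2 | 2
  R[3]: 1 | 1 | 2 | 2 | 2 | 2 | 2 | 2 | 2 | 3 | 3
  R[4]: 1 | 1 | 2 | 2 | 2 | 2 | 2 | 2 | 3 | 4 | 4
  R[5]: 1 | 2 | 3 | 3 | 3 | 3 | 3 | 3 | 4 | 5 | 5
  R[6]: 1 | 2 | 3 | 4 | 4 | 4 | 4 | 4 | 5 | 6 | 6
  R[7]: 1 | 2 | 3 | 4 | 4 | 4 | 4 | 5 | 6 | 7 | 7
  R[8]: 1 | 2 | 3 | 4 | 5 | 5 | 5 | 6 | 7 | 8 | 8
  R[9]: 1 | 2 | 3 | 4 | 5 | 5 | 5 | 6 | 7 | 8 | 9
  R[10]: 1 | 2 | 3 | 4 | 5 | 5 | 6 | 7 | 8 | 9 | 10
  R[11]: 1 | 2 | 3 | 4 | 5 | 6 | 7 | 8 | 9 | 10 | 11

second differences of R give the permutation w = (10, 3, 1, 9, 2, 4, 8, 5, 11, 7, 6).

D(w) has 23 cells with 7 SE-corners; essential set:

[(1, 9, 0), (2, 2, 0), (4, 2, 1), (4, 8, 2), (7, 7, 4), (9, 7, 5), (10, 6, 5)]
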